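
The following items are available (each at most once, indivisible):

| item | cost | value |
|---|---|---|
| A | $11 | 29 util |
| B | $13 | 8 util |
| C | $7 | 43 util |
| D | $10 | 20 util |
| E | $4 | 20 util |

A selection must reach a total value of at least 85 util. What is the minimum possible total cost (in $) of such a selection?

Subsets with value ≥ 85, sorted by total cost:
- A+C+E: cost 22, value 92
- A+C+D: cost 28, value 92
- A+C+D+E: cost 32, value 112
Minimum cost: 22 $.

22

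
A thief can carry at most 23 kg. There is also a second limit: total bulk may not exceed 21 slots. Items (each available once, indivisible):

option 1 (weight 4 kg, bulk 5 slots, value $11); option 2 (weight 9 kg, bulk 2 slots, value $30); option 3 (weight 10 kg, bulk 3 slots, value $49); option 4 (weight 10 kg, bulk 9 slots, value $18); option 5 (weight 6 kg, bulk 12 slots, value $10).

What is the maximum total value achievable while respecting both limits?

$90

Feasible sets respecting both limits:
- option 1+option 2+option 3: weight 23, bulk 10, value 90
- option 2+option 3: weight 19, bulk 5, value 79
- option 1+option 3+option 5: weight 20, bulk 20, value 70
- option 3+option 4: weight 20, bulk 12, value 67
Best: $90.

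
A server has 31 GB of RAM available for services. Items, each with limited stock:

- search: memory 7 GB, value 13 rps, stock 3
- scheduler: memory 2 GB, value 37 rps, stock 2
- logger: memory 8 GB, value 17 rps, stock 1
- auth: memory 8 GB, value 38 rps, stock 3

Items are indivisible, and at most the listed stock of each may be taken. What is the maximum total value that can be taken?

188 rps

Best selections within memory 31 and stock limits:
- 2×scheduler + 3×auth: memory 28, value 188
- 2×scheduler + 1×logger + 2×auth: memory 28, value 167
- 1×search + 2×scheduler + 2×auth: memory 27, value 163
- 1×scheduler + 3×auth: memory 26, value 151
Best: 188 rps.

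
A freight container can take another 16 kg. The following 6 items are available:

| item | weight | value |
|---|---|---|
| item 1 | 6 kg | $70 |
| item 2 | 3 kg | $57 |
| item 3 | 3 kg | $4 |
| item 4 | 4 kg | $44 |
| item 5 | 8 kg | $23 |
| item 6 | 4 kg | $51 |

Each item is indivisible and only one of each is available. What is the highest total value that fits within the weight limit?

Check high-value combinations within 16 kg:
- item 1+item 2+item 3+item 6: weight 6+3+3+4=16, value 70+57+4+51=182
- item 1+item 2+item 6: weight 6+3+4=13, value 70+57+51=178
- item 1+item 2+item 3+item 4: weight 6+3+3+4=16, value 70+57+4+44=175
Best: $182.

$182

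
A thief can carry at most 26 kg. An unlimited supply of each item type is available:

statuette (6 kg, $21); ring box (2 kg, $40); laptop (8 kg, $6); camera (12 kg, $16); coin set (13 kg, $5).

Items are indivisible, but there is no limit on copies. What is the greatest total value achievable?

$520

Best value-per-unit is ring box at 40/2, and filling with it alone uses weight 13×2=26. No mix of the others beats 13×40 = 520.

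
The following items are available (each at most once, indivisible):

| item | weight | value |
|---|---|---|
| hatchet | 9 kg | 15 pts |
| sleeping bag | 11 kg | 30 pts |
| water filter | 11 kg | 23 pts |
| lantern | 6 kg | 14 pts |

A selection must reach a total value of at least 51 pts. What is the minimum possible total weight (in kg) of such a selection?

Subsets with value ≥ 51, sorted by total weight:
- sleeping bag+water filter: weight 22, value 53
- hatchet+sleeping bag+lantern: weight 26, value 59
Minimum weight: 22 kg.

22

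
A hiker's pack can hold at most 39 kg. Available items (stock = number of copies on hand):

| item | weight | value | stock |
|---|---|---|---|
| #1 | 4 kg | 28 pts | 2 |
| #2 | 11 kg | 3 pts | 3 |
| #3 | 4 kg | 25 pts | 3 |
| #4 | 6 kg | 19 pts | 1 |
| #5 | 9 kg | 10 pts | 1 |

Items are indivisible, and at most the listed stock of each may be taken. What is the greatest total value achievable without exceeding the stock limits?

160 pts

Top feasible selections:
- 2×#1 + 3×#3 + 1×#4 + 1×#5: weight 35, value 160
- 2×#1 + 1×#2 + 3×#3 + 1×#4: weight 37, value 153
- 2×#1 + 3×#3 + 1×#4: weight 26, value 150
Best: 160 pts.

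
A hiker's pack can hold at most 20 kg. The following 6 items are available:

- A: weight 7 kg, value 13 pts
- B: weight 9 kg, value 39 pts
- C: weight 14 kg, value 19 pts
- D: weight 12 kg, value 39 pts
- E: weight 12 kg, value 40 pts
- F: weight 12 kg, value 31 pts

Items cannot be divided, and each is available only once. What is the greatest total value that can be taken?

Check high-value combinations within 20 kg:
- A+E: weight 7+12=19, value 13+40=53
- A+B: weight 7+9=16, value 13+39=52
- A+D: weight 7+12=19, value 13+39=52
- A+F: weight 7+12=19, value 13+31=44
- E: weight 12, value 40
Best: 53 pts.

53 pts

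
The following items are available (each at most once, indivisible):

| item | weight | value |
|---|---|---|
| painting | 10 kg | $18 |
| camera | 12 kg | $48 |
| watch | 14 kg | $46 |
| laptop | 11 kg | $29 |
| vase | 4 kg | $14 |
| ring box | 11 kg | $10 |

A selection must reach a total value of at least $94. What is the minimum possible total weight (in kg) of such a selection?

26

Subsets with value ≥ 94, sorted by total weight:
- camera+watch: weight 26, value 94
- camera+watch+vase: weight 30, value 108
- painting+camera+laptop: weight 33, value 95
- painting+camera+watch: weight 36, value 112
Minimum weight: 26 kg.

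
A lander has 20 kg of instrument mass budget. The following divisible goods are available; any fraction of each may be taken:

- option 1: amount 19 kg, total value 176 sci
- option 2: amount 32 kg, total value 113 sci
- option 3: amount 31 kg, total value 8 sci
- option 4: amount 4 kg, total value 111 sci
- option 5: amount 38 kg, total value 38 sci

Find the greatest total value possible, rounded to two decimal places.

259.21

Take in order of value per unit:
- option 4 (111/4 per unit): all 4 → value 111, running total 111.00
- option 1 (176/19 per unit): 16 of 19 → value 16×176/19 = 148.2105, running total 259.21
Total 259.21.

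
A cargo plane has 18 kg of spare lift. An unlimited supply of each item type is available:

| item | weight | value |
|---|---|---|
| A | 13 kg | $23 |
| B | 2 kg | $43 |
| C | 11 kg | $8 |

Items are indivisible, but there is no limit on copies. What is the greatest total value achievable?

Best value-per-unit is B at 43/2, and filling with it alone uses weight 9×2=18. No mix of the others beats 9×43 = 387.

$387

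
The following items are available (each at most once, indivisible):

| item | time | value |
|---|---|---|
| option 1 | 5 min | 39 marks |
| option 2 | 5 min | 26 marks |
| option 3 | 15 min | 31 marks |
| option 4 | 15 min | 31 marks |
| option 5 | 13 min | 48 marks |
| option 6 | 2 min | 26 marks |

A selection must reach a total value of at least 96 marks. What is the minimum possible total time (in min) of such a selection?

20

Subsets with value ≥ 96, sorted by total time:
- option 1+option 5+option 6: time 20, value 113
- option 2+option 5+option 6: time 20, value 100
Minimum time: 20 min.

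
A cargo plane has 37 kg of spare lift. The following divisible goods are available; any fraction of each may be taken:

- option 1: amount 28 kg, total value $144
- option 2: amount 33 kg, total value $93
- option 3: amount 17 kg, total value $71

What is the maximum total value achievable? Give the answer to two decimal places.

181.59

Take in order of value per unit:
- option 1 (144/28 per unit): all 28 → value 144, running total 144.00
- option 3 (71/17 per unit): 9 of 17 → value 9×71/17 = 37.5882, running total 181.59
Total 181.59.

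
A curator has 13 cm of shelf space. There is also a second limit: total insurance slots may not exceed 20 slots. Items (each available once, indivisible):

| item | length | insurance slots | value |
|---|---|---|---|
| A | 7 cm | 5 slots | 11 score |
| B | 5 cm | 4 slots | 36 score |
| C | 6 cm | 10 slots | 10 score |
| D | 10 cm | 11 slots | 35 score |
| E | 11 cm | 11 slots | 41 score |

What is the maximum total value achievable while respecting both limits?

47 score

Feasible sets respecting both limits:
- A+B: length 12, insurance slots 9, value 47
- B+C: length 11, insurance slots 14, value 46
- E: length 11, insurance slots 11, value 41
- B: length 5, insurance slots 4, value 36
Best: 47 score.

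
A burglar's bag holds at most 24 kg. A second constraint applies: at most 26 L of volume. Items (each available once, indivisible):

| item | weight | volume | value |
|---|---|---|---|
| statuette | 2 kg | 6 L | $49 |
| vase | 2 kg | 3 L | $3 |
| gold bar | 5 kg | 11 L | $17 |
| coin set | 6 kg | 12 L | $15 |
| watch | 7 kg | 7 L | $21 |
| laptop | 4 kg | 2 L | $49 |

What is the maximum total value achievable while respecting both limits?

$136

Feasible sets respecting both limits:
- statuette+gold bar+watch+laptop: weight 18, volume 26, value 136
- statuette+vase+watch+laptop: weight 15, volume 18, value 122
- statuette+watch+laptop: weight 13, volume 15, value 119
Best: $136.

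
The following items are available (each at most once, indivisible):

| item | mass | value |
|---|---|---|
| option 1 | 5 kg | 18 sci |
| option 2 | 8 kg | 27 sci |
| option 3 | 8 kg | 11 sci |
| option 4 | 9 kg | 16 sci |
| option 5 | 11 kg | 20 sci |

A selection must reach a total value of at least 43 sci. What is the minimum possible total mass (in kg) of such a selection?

Subsets with value ≥ 43, sorted by total mass:
- option 1+option 2: mass 13, value 45
- option 2+option 4: mass 17, value 43
- option 2+option 5: mass 19, value 47
- option 1+option 2+option 3: mass 21, value 56
Minimum mass: 13 kg.

13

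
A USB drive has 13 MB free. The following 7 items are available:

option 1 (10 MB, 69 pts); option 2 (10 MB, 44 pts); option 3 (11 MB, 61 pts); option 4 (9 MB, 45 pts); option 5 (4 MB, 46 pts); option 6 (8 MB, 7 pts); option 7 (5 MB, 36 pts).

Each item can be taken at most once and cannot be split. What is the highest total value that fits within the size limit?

This is a 0/1 knapsack; check combinations near the capacity.
- option 4+option 5: size 9+4=13, value 45+46=91
- option 5+option 7: size 4+5=9, value 46+36=82
- option 1: size 10, value 69
- option 3: size 11, value 61
Best: 91 pts.

91 pts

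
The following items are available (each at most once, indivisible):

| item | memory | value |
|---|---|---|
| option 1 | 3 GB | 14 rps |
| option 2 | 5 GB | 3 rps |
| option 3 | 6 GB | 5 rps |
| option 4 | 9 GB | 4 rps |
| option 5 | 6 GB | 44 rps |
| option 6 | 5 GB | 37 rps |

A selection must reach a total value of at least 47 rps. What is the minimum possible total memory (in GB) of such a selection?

8

Subsets with value ≥ 47, sorted by total memory:
- option 1+option 6: memory 8, value 51
- option 1+option 5: memory 9, value 58
- option 5+option 6: memory 11, value 81
- option 2+option 5: memory 11, value 47
Minimum memory: 8 GB.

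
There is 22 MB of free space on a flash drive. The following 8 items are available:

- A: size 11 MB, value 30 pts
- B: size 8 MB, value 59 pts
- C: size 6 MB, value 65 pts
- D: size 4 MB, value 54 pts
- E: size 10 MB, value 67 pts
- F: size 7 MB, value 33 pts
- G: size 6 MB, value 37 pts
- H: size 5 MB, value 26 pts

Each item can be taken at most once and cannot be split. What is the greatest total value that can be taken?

186 pts

Check high-value combinations within 22 MB:
- C+D+E: size 6+4+10=20, value 65+54+67=186
- C+D+G+H: size 6+4+6+5=21, value 65+54+37+26=182
- B+D+E: size 8+4+10=22, value 59+54+67=180
- B+C+D: size 8+6+4=18, value 59+65+54=178
- C+D+F+H: size 6+4+7+5=22, value 65+54+33+26=178
Best: 186 pts.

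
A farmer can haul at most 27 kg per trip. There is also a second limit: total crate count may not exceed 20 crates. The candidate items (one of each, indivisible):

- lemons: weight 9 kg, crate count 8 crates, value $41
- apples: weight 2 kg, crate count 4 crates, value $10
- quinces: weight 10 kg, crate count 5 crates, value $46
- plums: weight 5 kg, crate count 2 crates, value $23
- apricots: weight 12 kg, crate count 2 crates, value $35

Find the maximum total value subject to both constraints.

$120

Feasible sets respecting both limits:
- lemons+apples+quinces+plums: weight 26, crate count 19, value 120
- lemons+quinces+plums: weight 24, crate count 15, value 110
- quinces+plums+apricots: weight 27, crate count 9, value 104
Best: $120.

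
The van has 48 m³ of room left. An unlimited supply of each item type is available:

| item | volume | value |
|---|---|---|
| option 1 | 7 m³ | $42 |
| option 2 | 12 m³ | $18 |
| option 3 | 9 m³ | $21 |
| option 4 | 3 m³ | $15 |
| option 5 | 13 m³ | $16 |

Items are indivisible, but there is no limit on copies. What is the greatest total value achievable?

Best value-per-unit is option 1 at 42/7; filling with it alone gives 6×42 = 252.
Optimal mix: 6×option 1 + 2×option 4 → volume 48, value 282.

$282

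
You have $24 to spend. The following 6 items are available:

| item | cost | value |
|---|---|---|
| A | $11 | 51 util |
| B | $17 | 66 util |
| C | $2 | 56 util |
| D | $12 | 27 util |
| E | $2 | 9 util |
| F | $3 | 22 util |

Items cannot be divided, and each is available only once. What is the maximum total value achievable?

Check high-value combinations within $24:
- B+C+E+F: cost 17+2+2+3=24, value 66+56+9+22=153
- B+C+F: cost 17+2+3=22, value 66+56+22=144
- A+C+E+F: cost 11+2+2+3=18, value 51+56+9+22=138
- B+C+E: cost 17+2+2=21, value 66+56+9=131
Best: 153 util.

153 util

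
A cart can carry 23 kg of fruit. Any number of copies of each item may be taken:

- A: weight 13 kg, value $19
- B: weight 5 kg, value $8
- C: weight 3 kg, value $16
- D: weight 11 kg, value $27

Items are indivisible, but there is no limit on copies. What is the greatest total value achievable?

$112

Best value-per-unit is C at 16/3, and filling with it alone uses weight 7×3=21. No mix of the others beats 7×16 = 112.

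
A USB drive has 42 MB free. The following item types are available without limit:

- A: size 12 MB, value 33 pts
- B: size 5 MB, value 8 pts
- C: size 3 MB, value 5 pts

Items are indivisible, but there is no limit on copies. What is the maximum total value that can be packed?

109 pts

Best value-per-unit is A at 33/12; filling with it alone gives 3×33 = 99.
Optimal mix: 3×A + 2×C → size 42, value 109.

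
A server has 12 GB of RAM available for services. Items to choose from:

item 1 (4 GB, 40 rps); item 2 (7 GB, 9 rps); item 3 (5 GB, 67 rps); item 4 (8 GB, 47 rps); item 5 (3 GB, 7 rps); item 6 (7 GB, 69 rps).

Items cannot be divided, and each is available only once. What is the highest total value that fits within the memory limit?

Check high-value combinations within 12 GB:
- item 3+item 6: memory 5+7=12, value 67+69=136
- item 1+item 3+item 5: memory 4+5+3=12, value 40+67+7=114
- item 1+item 6: memory 4+7=11, value 40+69=109
- item 1+item 3: memory 4+5=9, value 40+67=107
Best: 136 rps.

136 rps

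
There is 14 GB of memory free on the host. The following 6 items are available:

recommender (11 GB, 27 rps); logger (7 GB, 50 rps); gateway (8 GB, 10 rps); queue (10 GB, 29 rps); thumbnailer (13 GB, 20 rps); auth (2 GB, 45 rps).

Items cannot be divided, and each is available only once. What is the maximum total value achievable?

95 rps

Check high-value combinations within 14 GB:
- logger+auth: memory 7+2=9, value 50+45=95
- queue+auth: memory 10+2=12, value 29+45=74
- recommender+auth: memory 11+2=13, value 27+45=72
Best: 95 rps.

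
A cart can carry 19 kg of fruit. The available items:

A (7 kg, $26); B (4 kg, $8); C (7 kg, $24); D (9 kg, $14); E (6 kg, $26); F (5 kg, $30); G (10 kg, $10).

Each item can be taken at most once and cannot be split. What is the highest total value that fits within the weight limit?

$82

Check high-value combinations within 19 kg:
- A+E+F: weight 7+6+5=18, value 26+26+30=82
- C+E+F: weight 7+6+5=18, value 24+26+30=80
- A+C+F: weight 7+7+5=19, value 26+24+30=80
Best: $82.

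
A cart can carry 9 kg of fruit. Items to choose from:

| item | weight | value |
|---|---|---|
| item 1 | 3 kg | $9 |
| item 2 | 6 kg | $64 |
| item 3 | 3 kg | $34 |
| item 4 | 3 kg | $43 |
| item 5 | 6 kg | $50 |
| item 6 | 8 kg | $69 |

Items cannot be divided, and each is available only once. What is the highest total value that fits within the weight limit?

Check high-value combinations within 9 kg:
- item 2+item 4: weight 6+3=9, value 64+43=107
- item 2+item 3: weight 6+3=9, value 64+34=98
- item 4+item 5: weight 3+6=9, value 43+50=93
- item 1+item 3+item 4: weight 3+3+3=9, value 9+34+43=86
- item 3+item 5: weight 3+6=9, value 34+50=84
Best: $107.

$107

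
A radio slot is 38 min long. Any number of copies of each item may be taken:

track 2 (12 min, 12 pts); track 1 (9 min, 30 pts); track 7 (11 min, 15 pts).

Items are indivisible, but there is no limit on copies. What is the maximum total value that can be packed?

120 pts

Best value-per-unit is track 1 at 30/9, and filling with it alone uses duration 4×9=36. No mix of the others beats 4×30 = 120.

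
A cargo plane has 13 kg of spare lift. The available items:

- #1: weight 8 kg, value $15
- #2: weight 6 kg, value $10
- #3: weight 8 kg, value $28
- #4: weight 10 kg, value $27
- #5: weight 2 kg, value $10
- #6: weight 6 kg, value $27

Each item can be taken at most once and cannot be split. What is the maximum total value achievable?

Check high-value combinations within 13 kg:
- #3+#5: weight 8+2=10, value 28+10=38
- #5+#6: weight 2+6=8, value 10+27=37
- #4+#5: weight 10+2=12, value 27+10=37
Best: $38.

$38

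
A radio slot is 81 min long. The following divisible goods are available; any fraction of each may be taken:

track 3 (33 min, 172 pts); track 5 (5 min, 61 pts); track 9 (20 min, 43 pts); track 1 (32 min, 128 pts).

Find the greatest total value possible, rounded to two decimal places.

384.65

Take in order of value per unit:
- track 5 (61/5 per unit): all 5 → value 61, running total 61.00
- track 3 (172/33 per unit): all 33 → value 172, running total 233.00
- track 1 (128/32 per unit): all 32 → value 128, running total 361.00
- track 9 (43/20 per unit): 11 of 20 → value 11×43/20 = 23.6500, running total 384.65
Total 384.65.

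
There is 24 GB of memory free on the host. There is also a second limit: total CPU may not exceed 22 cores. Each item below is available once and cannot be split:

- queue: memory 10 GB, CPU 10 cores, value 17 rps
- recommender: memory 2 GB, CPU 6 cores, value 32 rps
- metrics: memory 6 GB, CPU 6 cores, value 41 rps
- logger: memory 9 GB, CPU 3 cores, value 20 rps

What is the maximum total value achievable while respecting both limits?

Feasible sets respecting both limits:
- recommender+metrics+logger: memory 17, CPU 15, value 93
- queue+recommender+metrics: memory 18, CPU 22, value 90
- recommender+metrics: memory 8, CPU 12, value 73
- queue+recommender+logger: memory 21, CPU 19, value 69
Best: 93 rps.

93 rps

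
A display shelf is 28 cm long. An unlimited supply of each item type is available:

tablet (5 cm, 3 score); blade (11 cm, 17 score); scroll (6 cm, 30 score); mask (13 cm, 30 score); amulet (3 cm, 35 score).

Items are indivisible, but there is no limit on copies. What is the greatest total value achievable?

315 score

Best value-per-unit is amulet at 35/3, and filling with it alone uses length 9×3=27. No mix of the others beats 9×35 = 315.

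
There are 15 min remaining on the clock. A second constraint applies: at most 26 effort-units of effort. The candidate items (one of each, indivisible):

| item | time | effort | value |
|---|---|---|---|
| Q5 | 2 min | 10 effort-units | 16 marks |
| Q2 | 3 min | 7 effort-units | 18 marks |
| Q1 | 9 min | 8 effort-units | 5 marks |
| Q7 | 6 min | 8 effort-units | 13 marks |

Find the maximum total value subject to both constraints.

47 marks

Feasible sets respecting both limits:
- Q5+Q2+Q7: time 11, effort 25, value 47
- Q5+Q2+Q1: time 14, effort 25, value 39
- Q5+Q2: time 5, effort 17, value 34
Best: 47 marks.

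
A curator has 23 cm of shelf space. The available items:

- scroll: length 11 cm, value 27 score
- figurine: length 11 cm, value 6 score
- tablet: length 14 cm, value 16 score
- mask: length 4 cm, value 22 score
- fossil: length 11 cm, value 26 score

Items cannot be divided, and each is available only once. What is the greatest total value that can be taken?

53 score

Check high-value combinations within 23 cm:
- scroll+fossil: length 11+11=22, value 27+26=53
- scroll+mask: length 11+4=15, value 27+22=49
- mask+fossil: length 4+11=15, value 22+26=48
- tablet+mask: length 14+4=18, value 16+22=38
Best: 53 score.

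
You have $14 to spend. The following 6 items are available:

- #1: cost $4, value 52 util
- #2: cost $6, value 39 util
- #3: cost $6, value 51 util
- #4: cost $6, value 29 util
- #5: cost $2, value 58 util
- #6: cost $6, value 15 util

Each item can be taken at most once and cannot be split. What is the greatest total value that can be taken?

Check high-value combinations within $14:
- #1+#3+#5: cost 4+6+2=12, value 52+51+58=161
- #1+#2+#5: cost 4+6+2=12, value 52+39+58=149
- #2+#3+#5: cost 6+6+2=14, value 39+51+58=148
- #1+#4+#5: cost 4+6+2=12, value 52+29+58=139
Best: 161 util.

161 util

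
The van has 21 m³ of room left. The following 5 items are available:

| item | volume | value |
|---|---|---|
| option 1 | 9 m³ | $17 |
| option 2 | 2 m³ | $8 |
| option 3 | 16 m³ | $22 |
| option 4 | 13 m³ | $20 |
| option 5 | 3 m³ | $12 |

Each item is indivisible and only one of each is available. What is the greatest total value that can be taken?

$42

Check high-value combinations within 21 m³:
- option 2+option 3+option 5: volume 2+16+3=21, value 8+22+12=42
- option 2+option 4+option 5: volume 2+13+3=18, value 8+20+12=40
- option 1+option 2+option 5: volume 9+2+3=14, value 17+8+12=37
- option 3+option 5: volume 16+3=19, value 22+12=34
Best: $42.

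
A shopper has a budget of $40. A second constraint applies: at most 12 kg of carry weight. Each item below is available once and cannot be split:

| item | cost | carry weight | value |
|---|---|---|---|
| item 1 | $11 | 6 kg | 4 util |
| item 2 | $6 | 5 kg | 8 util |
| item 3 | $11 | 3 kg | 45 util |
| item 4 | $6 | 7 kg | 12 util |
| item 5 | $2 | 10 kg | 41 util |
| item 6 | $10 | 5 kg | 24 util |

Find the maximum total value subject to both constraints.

69 util

Feasible sets respecting both limits:
- item 3+item 6: cost 21, carry weight 8, value 69
- item 3+item 4: cost 17, carry weight 10, value 57
- item 2+item 3: cost 17, carry weight 8, value 53
Best: 69 util.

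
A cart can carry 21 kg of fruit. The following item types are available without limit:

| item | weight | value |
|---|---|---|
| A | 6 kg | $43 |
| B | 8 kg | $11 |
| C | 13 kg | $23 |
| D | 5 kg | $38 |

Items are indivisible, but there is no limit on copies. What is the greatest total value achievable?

$157

Best value-per-unit is D at 38/5; filling with it alone gives 4×38 = 152.
Optimal mix: 1×A + 3×D → weight 21, value 157.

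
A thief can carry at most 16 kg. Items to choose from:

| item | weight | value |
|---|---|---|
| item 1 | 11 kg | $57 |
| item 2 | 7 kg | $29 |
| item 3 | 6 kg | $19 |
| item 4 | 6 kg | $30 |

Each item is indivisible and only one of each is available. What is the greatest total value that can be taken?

Check high-value combinations within 16 kg:
- item 2+item 4: weight 7+6=13, value 29+30=59
- item 1: weight 11, value 57
- item 3+item 4: weight 6+6=12, value 19+30=49
- item 2+item 3: weight 7+6=13, value 29+19=48
Best: $59.

$59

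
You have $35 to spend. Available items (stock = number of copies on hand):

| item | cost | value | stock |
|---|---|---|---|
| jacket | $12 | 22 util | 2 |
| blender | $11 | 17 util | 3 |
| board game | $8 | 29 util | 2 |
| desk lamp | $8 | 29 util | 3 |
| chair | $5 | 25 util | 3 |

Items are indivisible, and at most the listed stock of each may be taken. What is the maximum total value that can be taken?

Top feasible selections:
- 3×desk lamp + 2×chair: cost 34, value 137
- 1×board game + 2×desk lamp + 2×chair: cost 34, value 137
- 2×board game + 1×desk lamp + 2×chair: cost 34, value 137
Best: 137 util.

137 util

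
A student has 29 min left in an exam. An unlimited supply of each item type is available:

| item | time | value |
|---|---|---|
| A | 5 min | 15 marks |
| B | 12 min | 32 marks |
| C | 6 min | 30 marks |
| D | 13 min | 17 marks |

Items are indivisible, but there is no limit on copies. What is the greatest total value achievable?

Best value-per-unit is C at 30/6; filling with it alone gives 4×30 = 120.
Optimal mix: 1×A + 4×C → time 29, value 135.

135 marks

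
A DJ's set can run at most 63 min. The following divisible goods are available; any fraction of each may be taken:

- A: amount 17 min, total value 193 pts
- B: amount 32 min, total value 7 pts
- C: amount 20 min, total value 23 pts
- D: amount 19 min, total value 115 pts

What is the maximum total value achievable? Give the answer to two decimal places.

Take in order of value per unit:
- A (193/17 per unit): all 17 → value 193, running total 193.00
- D (115/19 per unit): all 19 → value 115, running total 308.00
- C (23/20 per unit): all 20 → value 23, running total 331.00
- B (7/32 per unit): 7 of 32 → value 7×7/32 = 1.5313, running total 332.53
Total 332.53.

332.53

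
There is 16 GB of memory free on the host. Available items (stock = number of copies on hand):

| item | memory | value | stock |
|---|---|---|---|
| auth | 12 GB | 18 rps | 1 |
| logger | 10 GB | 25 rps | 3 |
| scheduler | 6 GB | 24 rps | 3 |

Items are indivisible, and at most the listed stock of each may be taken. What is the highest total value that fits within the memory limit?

Top feasible selections:
- 1×logger + 1×scheduler: memory 16, value 49
- 2×scheduler: memory 12, value 48
- 1×logger: memory 10, value 25
- 1×scheduler: memory 6, value 24
Best: 49 rps.

49 rps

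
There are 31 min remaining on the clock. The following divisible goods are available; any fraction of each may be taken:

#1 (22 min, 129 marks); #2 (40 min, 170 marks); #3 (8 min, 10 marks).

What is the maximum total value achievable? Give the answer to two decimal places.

Take in order of value per unit:
- #1 (129/22 per unit): all 22 → value 129, running total 129.00
- #2 (170/40 per unit): 9 of 40 → value 9×170/40 = 38.2500, running total 167.25
Total 167.25.

167.25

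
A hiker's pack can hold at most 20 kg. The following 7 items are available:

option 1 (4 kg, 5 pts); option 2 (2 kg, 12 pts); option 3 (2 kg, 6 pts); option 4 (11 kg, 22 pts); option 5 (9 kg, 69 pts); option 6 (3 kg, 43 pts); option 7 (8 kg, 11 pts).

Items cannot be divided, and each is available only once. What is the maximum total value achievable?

Check high-value combinations within 20 kg:
- option 1+option 2+option 3+option 5+option 6: weight 4+2+2+9+3=20, value 5+12+6+69+43=135
- option 2+option 3+option 5+option 6: weight 2+2+9+3=16, value 12+6+69+43=130
- option 1+option 2+option 5+option 6: weight 4+2+9+3=18, value 5+12+69+43=129
- option 2+option 5+option 6: weight 2+9+3=14, value 12+69+43=124
- option 1+option 3+option 5+option 6: weight 4+2+9+3=18, value 5+6+69+43=123
Best: 135 pts.

135 pts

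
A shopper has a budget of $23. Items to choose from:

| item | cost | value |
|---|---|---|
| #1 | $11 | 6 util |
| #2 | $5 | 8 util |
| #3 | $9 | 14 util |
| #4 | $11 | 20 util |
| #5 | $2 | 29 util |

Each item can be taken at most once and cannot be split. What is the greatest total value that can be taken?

63 util

Check high-value combinations within $23:
- #3+#4+#5: cost 9+11+2=22, value 14+20+29=63
- #2+#4+#5: cost 5+11+2=18, value 8+20+29=57
- #2+#3+#5: cost 5+9+2=16, value 8+14+29=51
- #4+#5: cost 11+2=13, value 20+29=49
- #1+#3+#5: cost 11+9+2=22, value 6+14+29=49
Best: 63 util.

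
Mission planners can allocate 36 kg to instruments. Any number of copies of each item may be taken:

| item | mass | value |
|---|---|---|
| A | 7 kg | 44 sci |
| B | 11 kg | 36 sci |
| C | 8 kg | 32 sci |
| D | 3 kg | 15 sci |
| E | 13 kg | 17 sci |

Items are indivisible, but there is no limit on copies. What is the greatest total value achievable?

Best value-per-unit is A at 44/7, and filling with it alone uses mass 5×7=35. No mix of the others beats 5×44 = 220.

220 sci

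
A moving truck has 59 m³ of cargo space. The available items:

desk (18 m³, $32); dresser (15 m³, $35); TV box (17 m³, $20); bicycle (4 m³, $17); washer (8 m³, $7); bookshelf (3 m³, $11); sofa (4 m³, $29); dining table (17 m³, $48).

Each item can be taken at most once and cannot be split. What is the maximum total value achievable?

$161

Check high-value combinations within 59 m³:
- desk+dresser+bicycle+sofa+dining table: volume 18+15+4+4+17=58, value 32+35+17+29+48=161
- desk+dresser+bookshelf+sofa+dining table: volume 18+15+3+4+17=57, value 32+35+11+29+48=155
- dresser+TV box+bicycle+sofa+dining table: volume 15+17+4+4+17=57, value 35+20+17+29+48=149
Best: $161.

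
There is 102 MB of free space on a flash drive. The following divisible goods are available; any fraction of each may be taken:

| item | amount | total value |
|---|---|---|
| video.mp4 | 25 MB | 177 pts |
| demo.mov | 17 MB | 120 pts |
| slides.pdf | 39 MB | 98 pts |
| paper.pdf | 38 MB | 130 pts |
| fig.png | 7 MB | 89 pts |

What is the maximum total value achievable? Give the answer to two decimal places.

553.69

Take in order of value per unit:
- fig.png (89/7 per unit): all 7 → value 89, running total 89.00
- video.mp4 (177/25 per unit): all 25 → value 177, running total 266.00
- demo.mov (120/17 per unit): all 17 → value 120, running total 386.00
- paper.pdf (130/38 per unit): all 38 → value 130, running total 516.00
- slides.pdf (98/39 per unit): 15 of 39 → value 15×98/39 = 37.6923, running total 553.69
Total 553.69.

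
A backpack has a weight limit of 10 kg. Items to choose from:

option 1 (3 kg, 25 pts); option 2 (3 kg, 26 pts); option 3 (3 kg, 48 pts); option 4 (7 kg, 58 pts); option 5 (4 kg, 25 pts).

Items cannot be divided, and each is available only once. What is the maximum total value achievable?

Check high-value combinations within 10 kg:
- option 3+option 4: weight 3+7=10, value 48+58=106
- option 1+option 2+option 3: weight 3+3+3=9, value 25+26+48=99
- option 2+option 3+option 5: weight 3+3+4=10, value 26+48+25=99
Best: 106 pts.

106 pts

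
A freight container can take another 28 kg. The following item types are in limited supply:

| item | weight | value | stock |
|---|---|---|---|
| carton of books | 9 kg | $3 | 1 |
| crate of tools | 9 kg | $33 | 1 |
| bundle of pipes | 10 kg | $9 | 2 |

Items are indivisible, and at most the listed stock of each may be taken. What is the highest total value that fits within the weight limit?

$45

Best selections within weight 28 and stock limits:
- 1×carton of books + 1×crate of tools + 1×bundle of pipes: weight 28, value 45
- 1×crate of tools + 1×bundle of pipes: weight 19, value 42
Best: $45.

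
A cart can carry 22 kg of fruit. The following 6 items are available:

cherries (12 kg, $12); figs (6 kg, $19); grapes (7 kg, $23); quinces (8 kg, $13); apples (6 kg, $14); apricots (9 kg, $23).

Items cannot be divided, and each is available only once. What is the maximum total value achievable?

$65

Check high-value combinations within 22 kg:
- figs+grapes+apricots: weight 6+7+9=22, value 19+23+23=65
- grapes+apples+apricots: weight 7+6+9=22, value 23+14+23=60
- figs+grapes+apples: weight 6+7+6=19, value 19+23+14=56
- figs+apples+apricots: weight 6+6+9=21, value 19+14+23=56
- figs+grapes+quinces: weight 6+7+8=21, value 19+23+13=55
Best: $65.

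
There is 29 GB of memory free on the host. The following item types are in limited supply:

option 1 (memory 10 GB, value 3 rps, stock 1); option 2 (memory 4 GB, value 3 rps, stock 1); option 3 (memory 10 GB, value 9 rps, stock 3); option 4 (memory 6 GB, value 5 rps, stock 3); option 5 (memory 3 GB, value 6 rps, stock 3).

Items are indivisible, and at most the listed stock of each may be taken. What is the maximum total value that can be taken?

36 rps

Best selections within memory 29 and stock limits:
- 2×option 3 + 3×option 5: memory 29, value 36
- 1×option 2 + 1×option 3 + 1×option 4 + 3×option 5: memory 29, value 35
- 3×option 4 + 3×option 5: memory 27, value 33
- 1×option 3 + 1×option 4 + 3×option 5: memory 25, value 32
Best: 36 rps.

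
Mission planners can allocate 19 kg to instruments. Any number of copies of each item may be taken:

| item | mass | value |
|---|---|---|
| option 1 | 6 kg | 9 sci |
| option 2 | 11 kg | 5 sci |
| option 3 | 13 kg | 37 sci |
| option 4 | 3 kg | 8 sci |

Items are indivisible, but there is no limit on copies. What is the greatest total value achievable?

Best value-per-unit is option 3 at 37/13; filling with it alone gives 1×37 = 37.
Optimal mix: 1×option 3 + 2×option 4 → mass 19, value 53.

53 sci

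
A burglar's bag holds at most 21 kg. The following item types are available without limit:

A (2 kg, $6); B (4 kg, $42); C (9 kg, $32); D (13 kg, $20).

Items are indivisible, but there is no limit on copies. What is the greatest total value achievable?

Best value-per-unit is B at 42/4, and filling with it alone uses weight 5×4=20. No mix of the others beats 5×42 = 210.

$210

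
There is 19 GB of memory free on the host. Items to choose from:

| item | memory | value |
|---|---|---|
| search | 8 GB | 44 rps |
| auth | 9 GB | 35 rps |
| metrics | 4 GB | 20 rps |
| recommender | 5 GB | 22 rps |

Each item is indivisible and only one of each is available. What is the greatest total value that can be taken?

Check high-value combinations within 19 GB:
- search+metrics+recommender: memory 8+4+5=17, value 44+20+22=86
- search+auth: memory 8+9=17, value 44+35=79
- auth+metrics+recommender: memory 9+4+5=18, value 35+20+22=77
- search+recommender: memory 8+5=13, value 44+22=66
- search+metrics: memory 8+4=12, value 44+20=64
Best: 86 rps.

86 rps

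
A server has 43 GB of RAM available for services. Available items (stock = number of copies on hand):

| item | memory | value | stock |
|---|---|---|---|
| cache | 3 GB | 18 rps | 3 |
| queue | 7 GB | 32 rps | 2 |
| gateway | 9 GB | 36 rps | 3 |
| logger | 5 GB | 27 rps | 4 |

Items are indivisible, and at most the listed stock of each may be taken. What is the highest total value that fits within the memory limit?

226 rps

Top feasible selections:
- 3×cache + 2×queue + 4×logger: memory 43, value 226
- 2×cache + 1×queue + 1×gateway + 4×logger: memory 42, value 212
- 2×cache + 2×queue + 4×logger: memory 40, value 208
- 3×cache + 2×queue + 1×gateway + 2×logger: memory 42, value 208
Best: 226 rps.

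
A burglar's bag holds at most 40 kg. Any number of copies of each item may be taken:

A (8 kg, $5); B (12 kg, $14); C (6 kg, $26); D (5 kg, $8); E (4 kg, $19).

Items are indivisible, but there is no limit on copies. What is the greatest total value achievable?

$190

Best value-per-unit is E at 19/4, and filling with it alone uses weight 10×4=40. No mix of the others beats 10×19 = 190.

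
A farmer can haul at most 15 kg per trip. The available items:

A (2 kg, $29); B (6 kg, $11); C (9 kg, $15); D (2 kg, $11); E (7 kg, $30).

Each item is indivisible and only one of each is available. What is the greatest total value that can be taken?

$70

Check high-value combinations within 15 kg:
- A+D+E: weight 2+2+7=11, value 29+11+30=70
- A+B+E: weight 2+6+7=15, value 29+11+30=70
- A+E: weight 2+7=9, value 29+30=59
Best: $70.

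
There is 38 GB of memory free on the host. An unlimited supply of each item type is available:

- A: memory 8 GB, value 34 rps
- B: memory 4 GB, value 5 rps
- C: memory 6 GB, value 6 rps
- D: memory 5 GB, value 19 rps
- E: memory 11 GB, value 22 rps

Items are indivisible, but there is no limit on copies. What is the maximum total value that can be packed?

155 rps

Best value-per-unit is A at 34/8; filling with it alone gives 4×34 = 136.
Optimal mix: 4×A + 1×D → memory 37, value 155.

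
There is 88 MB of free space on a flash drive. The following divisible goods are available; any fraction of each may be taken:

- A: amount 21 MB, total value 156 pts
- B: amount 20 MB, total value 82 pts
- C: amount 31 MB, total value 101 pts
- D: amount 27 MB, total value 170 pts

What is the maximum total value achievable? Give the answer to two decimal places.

Take in order of value per unit:
- A (156/21 per unit): all 21 → value 156, running total 156.00
- D (170/27 per unit): all 27 → value 170, running total 326.00
- B (82/20 per unit): all 20 → value 82, running total 408.00
- C (101/31 per unit): 20 of 31 → value 20×101/31 = 65.1613, running total 473.16
Total 473.16.

473.16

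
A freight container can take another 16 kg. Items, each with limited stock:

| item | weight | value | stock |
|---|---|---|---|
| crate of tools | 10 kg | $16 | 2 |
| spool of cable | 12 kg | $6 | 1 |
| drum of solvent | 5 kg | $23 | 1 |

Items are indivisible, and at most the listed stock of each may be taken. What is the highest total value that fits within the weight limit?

Best selections within weight 16 and stock limits:
- 1×crate of tools + 1×drum of solvent: weight 15, value 39
- 1×drum of solvent: weight 5, value 23
Best: $39.

$39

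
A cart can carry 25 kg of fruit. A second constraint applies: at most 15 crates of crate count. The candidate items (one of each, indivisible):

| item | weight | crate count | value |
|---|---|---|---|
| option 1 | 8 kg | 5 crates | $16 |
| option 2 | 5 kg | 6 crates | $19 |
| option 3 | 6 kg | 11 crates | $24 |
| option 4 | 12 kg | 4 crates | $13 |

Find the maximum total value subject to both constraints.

Feasible sets respecting both limits:
- option 1+option 2+option 4: weight 25, crate count 15, value 48
- option 3+option 4: weight 18, crate count 15, value 37
- option 1+option 2: weight 13, crate count 11, value 35
Best: $48.

$48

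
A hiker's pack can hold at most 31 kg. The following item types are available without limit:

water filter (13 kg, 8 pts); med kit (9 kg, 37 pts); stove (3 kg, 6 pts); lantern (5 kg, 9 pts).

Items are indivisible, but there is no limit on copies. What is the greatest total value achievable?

117 pts

Best value-per-unit is med kit at 37/9; filling with it alone gives 3×37 = 111.
Optimal mix: 3×med kit + 1×stove → weight 30, value 117.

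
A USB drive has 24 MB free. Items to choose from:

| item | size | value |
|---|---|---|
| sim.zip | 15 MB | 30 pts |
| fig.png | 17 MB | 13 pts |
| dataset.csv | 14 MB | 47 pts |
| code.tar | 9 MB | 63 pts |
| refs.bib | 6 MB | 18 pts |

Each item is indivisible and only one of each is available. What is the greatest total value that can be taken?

110 pts

This is a 0/1 knapsack; check combinations near the capacity.
- dataset.csv+code.tar: size 14+9=23, value 47+63=110
- sim.zip+code.tar: size 15+9=24, value 30+63=93
- code.tar+refs.bib: size 9+6=15, value 63+18=81
Best: 110 pts.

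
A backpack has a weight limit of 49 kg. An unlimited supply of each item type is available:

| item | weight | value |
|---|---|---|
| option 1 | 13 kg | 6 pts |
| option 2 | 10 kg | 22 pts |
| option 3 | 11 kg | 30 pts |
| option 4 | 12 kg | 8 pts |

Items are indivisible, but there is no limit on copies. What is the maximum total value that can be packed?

Best value-per-unit is option 3 at 30/11, and filling with it alone uses weight 4×11=44. No mix of the others beats 4×30 = 120.

120 pts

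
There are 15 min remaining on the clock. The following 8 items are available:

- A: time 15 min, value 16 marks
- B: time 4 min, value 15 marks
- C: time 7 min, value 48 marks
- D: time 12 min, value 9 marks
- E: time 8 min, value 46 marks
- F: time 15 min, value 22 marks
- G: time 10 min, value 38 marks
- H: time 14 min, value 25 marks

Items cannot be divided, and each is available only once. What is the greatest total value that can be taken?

Check high-value combinations within 15 min:
- C+E: time 7+8=15, value 48+46=94
- B+C: time 4+7=11, value 15+48=63
- B+E: time 4+8=12, value 15+46=61
- B+G: time 4+10=14, value 15+38=53
Best: 94 marks.

94 marks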